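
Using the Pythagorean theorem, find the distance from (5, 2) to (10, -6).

√(Σ(x_i - y_i)²) = √((5 - 10)² + (2 - (-6))²)
= √((-5)² + 8²) = √(25 + 64) = √89 ≈ 9.434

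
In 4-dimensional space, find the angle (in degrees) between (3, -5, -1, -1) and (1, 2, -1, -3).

With u = (3, -5, -1, -1), v = (1, 2, -1, -3):
u·v = 3·1 + (-5)·2 + (-1)·(-1) + (-1)·(-3) = 3 + (-10) + 1 + 3 = -3.
|u| = √(3² + (-5)² + (-1)² + (-1)²) = √36, |v| = √(1² + 2² + (-1)² + (-3)²) = √15, so |u||v| = √(36·15) = √540.
cos θ = (u·v)/(|u||v|) = -3/√540 ≈ -0.129099
θ = arccos(-0.129099) ≈ 97.42°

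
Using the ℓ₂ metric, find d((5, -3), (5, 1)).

√(Σ(x_i - y_i)²) = √((5 - 5)² + (-3 - 1)²)
= √(0² + (-4)²) = √(0 + 16) = √16 = 4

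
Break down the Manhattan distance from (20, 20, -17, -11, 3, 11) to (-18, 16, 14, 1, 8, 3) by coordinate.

Σ|x_i - y_i| = |20 - (-18)| + |20 - 16| + |-17 - 14| + |-11 - 1| + |3 - 8| + |11 - 3| = 38 + 4 + 31 + 12 + 5 + 8 = 98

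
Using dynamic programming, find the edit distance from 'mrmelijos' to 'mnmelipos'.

Let D[i][j] be the edit distance between the first i characters of 'mrmelijos' and the first j characters of 'mnmelipos', with D[i][0] = i, D[0][j] = j, and D[i][j] = D[i-1][j-1] if the characters match, else 1 + min(D[i-1][j], D[i][j-1], D[i-1][j-1]). Filling the table (rows: prefixes of 'mrmelijos', columns: prefixes of 'mnmelipos'):
     ε  m  n  m  e  l  i  p  o  s
  ε  0  1  2  3  4  5  6  7  8  9
  m  1  0  1  2  3  4  5  6  7  8
  r  2  1  1  2  3  4  5  6  7  8
  m  3  2  2  1  2  3  4  5  6  7
  e  4  3  3  2  1  2  3  4  5  6
  l  5  4  4  3  2  1  2  3  4  5
  i  6  5  5  4  3  2  1  2  3  4
  j  7  6  6  5  4  3  2  2  3  4
  o  8  7  7  6  5  4  3  3  2  3
  s  9  8  8  7  6  5  4  4  3  2
The bottom-right entry gives D[9][9] = 2, so no sequence of fewer than 2 edits works. Backtracking through the table gives one optimal edit sequence (2 edits):
  mrmelijos → mnmelijos (sub r→n @2)
  mnmelijos → mnmelipos (sub j→p @7)
Edit distance = 2.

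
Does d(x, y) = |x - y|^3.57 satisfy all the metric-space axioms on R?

No. d(x,y) = |x-y|^3.57 fails the triangle inequality since p = 3.57 > 1. Counterexample: x = 1, y = 4, z = 14. d(x,z) = |1 - 14|^3.57 = 13^3.57 ≈ 9479.3327, but d(x,y) + d(y,z) = 3^3.57 + 10^3.57 ≈ 50.5037 + 3715.3523 = 3765.856. Since 9479.3327 > 3765.856, the triangle inequality is violated.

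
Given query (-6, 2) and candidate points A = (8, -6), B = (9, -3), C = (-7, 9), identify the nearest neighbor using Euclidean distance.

Distances: d(A) ≈ 16.1245, d(B) ≈ 15.8114, d(C) ≈ 7.0711. Nearest: C = (-7, 9) with distance 7.0711.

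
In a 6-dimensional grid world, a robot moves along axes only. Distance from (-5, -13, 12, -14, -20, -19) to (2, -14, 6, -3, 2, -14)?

Σ|x_i - y_i| = |-5 - 2| + |-13 - (-14)| + |12 - 6| + |-14 - (-3)| + |-20 - 2| + |-19 - (-14)| = 7 + 1 + 6 + 11 + 22 + 5 = 52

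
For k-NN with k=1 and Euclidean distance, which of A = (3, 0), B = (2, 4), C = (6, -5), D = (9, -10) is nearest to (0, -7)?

Distances: d(A) ≈ 7.6158, d(B) ≈ 11.1803, d(C) ≈ 6.3246, d(D) ≈ 9.4868. Nearest: C = (6, -5) with distance 6.3246.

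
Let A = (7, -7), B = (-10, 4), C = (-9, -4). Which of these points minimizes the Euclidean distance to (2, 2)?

Distances: d(A) ≈ 10.2956, d(B) ≈ 12.1655, d(C) ≈ 12.53. Nearest: A = (7, -7) with distance 10.2956.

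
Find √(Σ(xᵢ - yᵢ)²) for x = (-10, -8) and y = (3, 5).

√(Σ(x_i - y_i)²) = √((-10 - 3)² + (-8 - 5)²)
= √((-13)² + (-13)²) = √(169 + 169) = √338 ≈ 18.3848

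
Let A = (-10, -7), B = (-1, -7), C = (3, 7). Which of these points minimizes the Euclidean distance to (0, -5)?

Distances: d(A) ≈ 10.198, d(B) ≈ 2.2361, d(C) ≈ 12.3693. Nearest: B = (-1, -7) with distance 2.2361.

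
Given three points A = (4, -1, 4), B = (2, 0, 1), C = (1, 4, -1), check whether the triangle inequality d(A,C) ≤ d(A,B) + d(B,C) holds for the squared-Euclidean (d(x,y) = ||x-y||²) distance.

d(A,B) = 2² + 1² + 3² = 14, d(B,C) = 1² + 4² + 2² = 21, d(A,C) = 3² + 5² + 5² = 59.
d(A,C) = 59 > 14 + 21 = 35. Triangle inequality is VIOLATED. (Squared-Euclidean is not a metric — this is a counterexample.)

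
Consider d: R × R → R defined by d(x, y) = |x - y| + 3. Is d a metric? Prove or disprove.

No. d fails identity of indiscernibles (specifically d(x,x) = 0): d(5, 5) = |5 - 5| + 3 = 0 + 3 = 3 ≠ 0.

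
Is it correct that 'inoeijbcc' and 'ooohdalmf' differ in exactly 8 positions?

Differing positions: 1, 2, 4, 5, 6, 7, 8, 9. Hamming distance = 8, so the claim is true.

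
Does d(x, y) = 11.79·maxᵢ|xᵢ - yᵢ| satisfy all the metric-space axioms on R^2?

Yes. The L∞ (Chebyshev) norm induces a metric on R^2, and multiplying a metric by a positive constant 11.79 > 0 preserves all four axioms: non-negativity (11.79·||x-y|| ≥ 0), identity (11.79·||x-y|| = 0 ⟺ ||x-y|| = 0 ⟺ x = y), symmetry (||x-y|| = ||y-x||), and the triangle inequality (11.79·||x-z|| ≤ 11.79·||x-y|| + 11.79·||y-z||). So d is a metric.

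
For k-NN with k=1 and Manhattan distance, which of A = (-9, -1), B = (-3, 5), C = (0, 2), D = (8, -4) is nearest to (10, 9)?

Distances: d(A) = 29, d(B) = 17, d(C) = 17, d(D) = 15. Nearest: D = (8, -4) with distance 15.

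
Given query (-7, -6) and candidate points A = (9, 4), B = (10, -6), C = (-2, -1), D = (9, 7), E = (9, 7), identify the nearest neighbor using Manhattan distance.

Distances: d(A) = 26, d(B) = 17, d(C) = 10, d(D) = 29, d(E) = 29. Nearest: C = (-2, -1) with distance 10.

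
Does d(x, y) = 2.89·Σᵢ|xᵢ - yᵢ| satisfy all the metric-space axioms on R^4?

Yes. The L1 (Manhattan) norm induces a metric on R^4, and multiplying a metric by a positive constant 2.89 > 0 preserves all four axioms: non-negativity (2.89·||x-y|| ≥ 0), identity (2.89·||x-y|| = 0 ⟺ ||x-y|| = 0 ⟺ x = y), symmetry (||x-y|| = ||y-x||), and the triangle inequality (2.89·||x-z|| ≤ 2.89·||x-y|| + 2.89·||y-z||). So d is a metric.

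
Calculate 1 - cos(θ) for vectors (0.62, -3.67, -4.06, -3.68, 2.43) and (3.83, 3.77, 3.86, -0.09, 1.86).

With u = (0.62, -3.67, -4.06, -3.68, 2.43), v = (3.83, 3.77, 3.86, -0.09, 1.86):
u·v = 0.62·3.83 + (-3.67)·3.77 + (-4.06)·3.86 + (-3.68)·(-0.09) + 2.43·1.86 = 2.3746 + (-13.8359) + (-15.6716) + 0.3312 + 4.5198 = -22.2819.
|u| = √(0.62² + (-3.67)² + (-4.06)² + (-3.68)² + 2.43²) = √(0.3844 + 13.4689 + 16.4836 + 13.5424 + 5.9049) = √49.7842, |v| = √(3.83² + 3.77² + 3.86² + (-0.09)² + 1.86²) = √(14.6689 + 14.2129 + 14.8996 + 0.0081 + 3.4596) = √47.2491.
cos θ = (u·v)/(|u||v|) = -22.2819/(√49.7842·√47.2491) ≈ -0.4594
Cosine distance = 1 - cos θ ≈ 1 - (-0.4594) = 1.4594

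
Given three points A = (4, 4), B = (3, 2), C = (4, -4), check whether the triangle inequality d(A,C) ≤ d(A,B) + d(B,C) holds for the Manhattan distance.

d(A,B) = 1 + 2 = 3, d(B,C) = 1 + 6 = 7, d(A,C) = 0 + 8 = 8.
d(A,C) = 8 ≤ 3 + 7 = 10. Triangle inequality is satisfied.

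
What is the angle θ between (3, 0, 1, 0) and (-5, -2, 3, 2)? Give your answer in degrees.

With u = (3, 0, 1, 0), v = (-5, -2, 3, 2):
u·v = 3·(-5) + 0·(-2) + 1·3 + 0·2 = (-15) + 0 + 3 + 0 = -12.
|u| = √(3² + 0² + 1² + 0²) = √10, |v| = √((-5)² + (-2)² + 3² + 2²) = √42, so |u||v| = √(10·42) = √420.
cos θ = (u·v)/(|u||v|) = -12/√420 ≈ -0.58554
θ = arccos(-0.58554) ≈ 125.84°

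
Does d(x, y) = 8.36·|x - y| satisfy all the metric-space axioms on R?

Yes. Since |x - y| is a metric on R and 8.36 > 0, the positive scalar multiple 8.36·|x - y| is also a metric: scaling by a positive constant preserves non-negativity, identity (d=0 ⟺ |x-y|=0 ⟺ x=y), symmetry, and the triangle inequality.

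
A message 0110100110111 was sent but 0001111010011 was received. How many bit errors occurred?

Differing positions: 2, 3, 4, 6, 7, 8, 11. Hamming distance = 7.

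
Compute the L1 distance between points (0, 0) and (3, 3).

Σ|x_i - y_i| = |0 - 3| + |0 - 3| = 3 + 3 = 6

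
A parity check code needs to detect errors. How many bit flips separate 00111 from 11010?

Differing positions: 1, 2, 3, 5. Hamming distance = 4.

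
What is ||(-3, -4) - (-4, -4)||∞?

max(|x_i - y_i|) = max(|-3 - (-4)|, |-4 - (-4)|) = max(1, 0) = 1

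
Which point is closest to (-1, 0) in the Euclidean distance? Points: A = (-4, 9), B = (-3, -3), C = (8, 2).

Distances: d(A) ≈ 9.4868, d(B) ≈ 3.6056, d(C) ≈ 9.2195. Nearest: B = (-3, -3) with distance 3.6056.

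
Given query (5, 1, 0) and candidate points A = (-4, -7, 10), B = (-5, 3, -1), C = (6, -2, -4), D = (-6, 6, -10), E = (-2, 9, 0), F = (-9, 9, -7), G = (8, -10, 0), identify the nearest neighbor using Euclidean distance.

Distances: d(A) ≈ 15.6525, d(B) ≈ 10.247, d(C) ≈ 5.099, d(D) ≈ 15.6844, d(E) ≈ 10.6301, d(F) ≈ 17.5784, d(G) ≈ 11.4018. Nearest: C = (6, -2, -4) with distance 5.099.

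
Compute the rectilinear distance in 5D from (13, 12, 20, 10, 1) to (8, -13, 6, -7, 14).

Σ|x_i - y_i| = |13 - 8| + |12 - (-13)| + |20 - 6| + |10 - (-7)| + |1 - 14| = 5 + 25 + 14 + 17 + 13 = 74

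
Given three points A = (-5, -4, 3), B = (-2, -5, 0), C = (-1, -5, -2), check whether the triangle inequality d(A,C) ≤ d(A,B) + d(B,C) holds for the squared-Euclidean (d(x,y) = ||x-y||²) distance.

d(A,B) = 3² + 1² + 3² = 19, d(B,C) = 1² + 0² + 2² = 5, d(A,C) = 4² + 1² + 5² = 42.
d(A,C) = 42 > 19 + 5 = 24. Triangle inequality is VIOLATED. (Squared-Euclidean is not a metric — this is a counterexample.)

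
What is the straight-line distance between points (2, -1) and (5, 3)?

√(Σ(x_i - y_i)²) = √((2 - 5)² + (-1 - 3)²)
= √((-3)² + (-4)²) = √(9 + 16) = √25 = 5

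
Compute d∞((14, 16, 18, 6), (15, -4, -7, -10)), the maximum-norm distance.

max(|x_i - y_i|) = max(|14 - 15|, |16 - (-4)|, |18 - (-7)|, |6 - (-10)|) = max(1, 20, 25, 16) = 25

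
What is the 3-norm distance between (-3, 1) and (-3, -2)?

(Σ|x_i - y_i|^3)^(1/3) = (|-3 - (-3)|^3 + |1 - (-2)|^3)^(1/3)
= (0^3 + 3^3)^(1/3) = (0 + 27)^(1/3) = (27)^(1/3) = 3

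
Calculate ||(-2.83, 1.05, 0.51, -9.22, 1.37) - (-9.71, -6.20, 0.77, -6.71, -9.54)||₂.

√(Σ(x_i - y_i)²) = √((-2.83 - (-9.71))² + (1.05 - (-6.2))² + (0.51 - 0.77)² + (-9.22 - (-6.71))² + (1.37 - (-9.54))²)
= √(6.88² + 7.25² + (-0.26)² + (-2.51)² + 10.91²) = √(47.3344 + 52.5625 + 0.0676 + 6.3001 + 119.0281) = √225.2927 ≈ 15.0098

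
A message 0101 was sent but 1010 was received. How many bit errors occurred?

Differing positions: 1, 2, 3, 4. Hamming distance = 4.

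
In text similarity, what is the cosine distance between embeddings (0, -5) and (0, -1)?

With u = (0, -5), v = (0, -1):
u·v = 0·0 + (-5)·(-1) = 0 + 5 = 5.
|u| = √(0² + (-5)²) = √25, |v| = √(0² + (-1)²) = √1, so |u||v| = √(25·1) = √25 = 5.
cos θ = (u·v)/(|u||v|) = 5/5 = 1
Cosine distance = 1 - cos θ = 1 - 1 = 0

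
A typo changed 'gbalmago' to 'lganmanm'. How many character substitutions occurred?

Differing positions: 1, 2, 4, 7, 8. Hamming distance = 5.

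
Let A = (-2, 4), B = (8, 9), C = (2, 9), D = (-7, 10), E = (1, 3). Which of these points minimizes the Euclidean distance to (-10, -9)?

Distances: d(A) ≈ 15.2643, d(B) ≈ 25.4558, d(C) ≈ 21.6333, d(D) ≈ 19.2354, d(E) ≈ 16.2788. Nearest: A = (-2, 4) with distance 15.2643.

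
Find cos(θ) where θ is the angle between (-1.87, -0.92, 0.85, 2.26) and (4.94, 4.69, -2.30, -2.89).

With u = (-1.87, -0.92, 0.85, 2.26), v = (4.94, 4.69, -2.30, -2.89):
u·v = (-1.87)·4.94 + (-0.92)·4.69 + 0.85·(-2.3) + 2.26·(-2.89) = (-9.2378) + (-4.3148) + (-1.955) + (-6.5314) = -22.039.
|u| = √((-1.87)² + (-0.92)² + 0.85² + 2.26²) = √(3.4969 + 0.8464 + 0.7225 + 5.1076) = √10.1734, |v| = √(4.94² + 4.69² + (-2.3)² + (-2.89)²) = √(24.4036 + 21.9961 + 5.29 + 8.3521) = √60.0418.
cos θ = (u·v)/(|u||v|) = -22.039/(√10.1734·√60.0418) ≈ -0.8917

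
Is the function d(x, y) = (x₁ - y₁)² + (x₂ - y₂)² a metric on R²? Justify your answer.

No. The squared Euclidean distance fails the triangle inequality. Counterexample: x = (0, 0), y = (4, 5), z = (8, 10). d(x,z) = 8² + 10² = 164, but d(x,y) + d(y,z) = (4² + 5²) + (4² + 5²) = 41 + 41 = 82. Since 164 > 82, the triangle inequality is violated. (Note: √d, the ordinary Euclidean distance, IS a metric.)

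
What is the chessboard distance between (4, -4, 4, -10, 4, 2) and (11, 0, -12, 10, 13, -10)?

max(|x_i - y_i|) = max(|4 - 11|, |-4 - 0|, |4 - (-12)|, |-10 - 10|, |4 - 13|, |2 - (-10)|) = max(7, 4, 16, 20, 9, 12) = 20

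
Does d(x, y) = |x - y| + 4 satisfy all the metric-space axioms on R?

No. d fails identity of indiscernibles (specifically d(x,x) = 0): d(-2, -2) = |-2 - (-2)| + 4 = 0 + 4 = 4 ≠ 0.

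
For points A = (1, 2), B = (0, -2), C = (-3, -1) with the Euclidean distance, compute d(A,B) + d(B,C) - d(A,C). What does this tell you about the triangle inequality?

d(A,B) = √(1² + 4²) = √17 ≈ 4.1231, d(B,C) = √(3² + 1²) = √10 ≈ 3.1623, d(A,C) = √(4² + 3²) = √25 = 5.
d(A,B) + d(B,C) - d(A,C) = 4.1231 + 3.1623 - 5 = 7.2854 - 5 = 2.2854 (to 4 decimal places). This is ≥ 0, so the triangle inequality holds for these points.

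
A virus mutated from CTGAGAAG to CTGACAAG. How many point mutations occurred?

Differing positions: 5. Hamming distance = 1.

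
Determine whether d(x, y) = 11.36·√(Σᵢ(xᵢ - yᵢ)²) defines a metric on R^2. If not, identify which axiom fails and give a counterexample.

Yes. The L2 (Euclidean) norm induces a metric on R^2, and multiplying a metric by a positive constant 11.36 > 0 preserves all four axioms: non-negativity (11.36·||x-y|| ≥ 0), identity (11.36·||x-y|| = 0 ⟺ ||x-y|| = 0 ⟺ x = y), symmetry (||x-y|| = ||y-x||), and the triangle inequality (11.36·||x-z|| ≤ 11.36·||x-y|| + 11.36·||y-z||). So d is a metric.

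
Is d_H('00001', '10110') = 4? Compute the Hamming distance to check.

Differing positions: 1, 3, 4, 5. Hamming distance = 4, so the claim is true.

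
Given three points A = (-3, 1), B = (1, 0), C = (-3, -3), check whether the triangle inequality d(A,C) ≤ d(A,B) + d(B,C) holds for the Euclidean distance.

d(A,B) = √(4² + 1²) = √17 ≈ 4.1231, d(B,C) = √(4² + 3²) = √25 = 5, d(A,C) = √(0² + 4²) = √16 = 4.
d(A,C) = 4 ≤ 4.1231 + 5 = 9.1231. Triangle inequality is satisfied.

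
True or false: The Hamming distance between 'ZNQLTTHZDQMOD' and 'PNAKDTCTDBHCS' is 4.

Differing positions: 1, 3, 4, 5, 7, 8, 10, 11, 12, 13. Hamming distance = 10, so the claim that d_H = 4 is false.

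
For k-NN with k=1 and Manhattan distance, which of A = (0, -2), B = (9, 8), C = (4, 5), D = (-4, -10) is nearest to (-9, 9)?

Distances: d(A) = 20, d(B) = 19, d(C) = 17, d(D) = 24. Nearest: C = (4, 5) with distance 17.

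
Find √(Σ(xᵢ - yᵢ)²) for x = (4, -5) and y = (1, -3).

√(Σ(x_i - y_i)²) = √((4 - 1)² + (-5 - (-3))²)
= √(3² + (-2)²) = √(9 + 4) = √13 ≈ 3.6056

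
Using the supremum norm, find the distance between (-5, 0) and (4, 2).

max(|x_i - y_i|) = max(|-5 - 4|, |0 - 2|) = max(9, 2) = 9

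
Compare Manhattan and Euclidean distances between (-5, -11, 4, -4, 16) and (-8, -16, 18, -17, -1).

L1 = |-5 - (-8)| + |-11 - (-16)| + |4 - 18| + |-4 - (-17)| + |16 - (-1)| = 3 + 5 + 14 + 13 + 17 = 52
L2 = √(3² + 5² + 14² + 13² + 17²) = √688 ≈ 26.2298
L1 ≥ L2 always (equality iff movement is along one axis); L1 > L2 here.
Ratio L1/L2 = 52/√688 ≈ 1.9825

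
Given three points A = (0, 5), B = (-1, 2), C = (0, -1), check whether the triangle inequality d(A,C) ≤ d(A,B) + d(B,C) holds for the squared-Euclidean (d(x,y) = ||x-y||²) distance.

d(A,B) = 1² + 3² = 10, d(B,C) = 1² + 3² = 10, d(A,C) = 0² + 6² = 36.
d(A,C) = 36 > 10 + 10 = 20. Triangle inequality is VIOLATED. (Squared-Euclidean is not a metric — this is a counterexample.)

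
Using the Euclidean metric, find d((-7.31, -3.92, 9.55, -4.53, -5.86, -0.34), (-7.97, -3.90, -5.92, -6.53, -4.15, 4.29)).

√(Σ(x_i - y_i)²) = √((-7.31 - (-7.97))² + (-3.92 - (-3.9))² + (9.55 - (-5.92))² + (-4.53 - (-6.53))² + (-5.86 - (-4.15))² + (-0.34 - 4.29)²)
= √(0.66² + (-0.02)² + 15.47² + 2² + (-1.71)² + (-4.63)²) = √(0.4356 + 0.0004 + 239.3209 + 4 + 2.9241 + 21.4369) = √268.1179 ≈ 16.3743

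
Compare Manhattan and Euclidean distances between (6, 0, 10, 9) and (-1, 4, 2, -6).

L1 = |6 - (-1)| + |0 - 4| + |10 - 2| + |9 - (-6)| = 7 + 4 + 8 + 15 = 34
L2 = √(7² + 4² + 8² + 15²) = √354 ≈ 18.8149
L1 ≥ L2 always (equality iff movement is along one axis); L1 > L2 here.
Ratio L1/L2 = 34/√354 ≈ 1.8071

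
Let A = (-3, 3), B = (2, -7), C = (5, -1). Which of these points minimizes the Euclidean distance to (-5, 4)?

Distances: d(A) ≈ 2.2361, d(B) ≈ 13.0384, d(C) ≈ 11.1803. Nearest: A = (-3, 3) with distance 2.2361.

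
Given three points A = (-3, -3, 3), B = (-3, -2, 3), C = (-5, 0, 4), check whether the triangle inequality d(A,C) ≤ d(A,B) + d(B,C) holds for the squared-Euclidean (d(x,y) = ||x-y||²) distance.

d(A,B) = 0² + 1² + 0² = 1, d(B,C) = 2² + 2² + 1² = 9, d(A,C) = 2² + 3² + 1² = 14.
d(A,C) = 14 > 1 + 9 = 10. Triangle inequality is VIOLATED. (Squared-Euclidean is not a metric — this is a counterexample.)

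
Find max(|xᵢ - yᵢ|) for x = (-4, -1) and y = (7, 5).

max(|x_i - y_i|) = max(|-4 - 7|, |-1 - 5|) = max(11, 6) = 11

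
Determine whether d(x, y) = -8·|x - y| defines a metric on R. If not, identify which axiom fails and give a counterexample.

No. With c = -8 < 0, d fails non-negativity: d(7, 11) = -8·|7 - 11| = -8·4 = -32 < 0.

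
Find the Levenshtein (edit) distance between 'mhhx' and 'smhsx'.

Let D[i][j] be the edit distance between the first i characters of 'mhhx' and the first j characters of 'smhsx', with D[i][0] = i, D[0][j] = j, and D[i][j] = D[i-1][j-1] if the characters match, else 1 + min(D[i-1][j], D[i][j-1], D[i-1][j-1]). Filling the table (rows: prefixes of 'mhhx', columns: prefixes of 'smhsx'):
     ε  s  m  h  s  x
  ε  0  1  2  3  4  5
  m  1  1  1  2  3  4
  h  2  2  2  1  2  3
  h  3  3  3  2  2  3
  x  4  4  4  3  3  2
The bottom-right entry gives D[4][5] = 2, so no sequence of fewer than 2 edits works. Backtracking through the table gives one optimal edit sequence (2 edits):
  mhhx → smhhx (ins s @1)
  smhhx → smhsx (sub h→s @4)
Edit distance = 2.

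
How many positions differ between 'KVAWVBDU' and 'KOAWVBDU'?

Differing positions: 2. Hamming distance = 1.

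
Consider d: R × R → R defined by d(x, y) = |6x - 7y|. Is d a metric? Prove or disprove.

No. d fails symmetry: d(6, 9) = |6·6 - 7·9| = |-27| = 27, but d(9, 6) = |6·9 - 7·6| = |12| = 12. Since 27 ≠ 12, d(x,y) ≠ d(y,x) in general.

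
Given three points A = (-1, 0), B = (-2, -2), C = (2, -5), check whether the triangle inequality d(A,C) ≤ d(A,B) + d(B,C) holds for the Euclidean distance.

d(A,B) = √(1² + 2²) = √5 ≈ 2.2361, d(B,C) = √(4² + 3²) = √25 = 5, d(A,C) = √(3² + 5²) = √34 ≈ 5.831.
d(A,C) ≈ 5.831 ≤ 2.2361 + 5 = 7.2361. Triangle inequality is satisfied.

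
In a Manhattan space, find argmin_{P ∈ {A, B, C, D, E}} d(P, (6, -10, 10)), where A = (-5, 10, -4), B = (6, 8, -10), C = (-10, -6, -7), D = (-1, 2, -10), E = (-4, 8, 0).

Distances: d(A) = 45, d(B) = 38, d(C) = 37, d(D) = 39, d(E) = 38. Nearest: C = (-10, -6, -7) with distance 37.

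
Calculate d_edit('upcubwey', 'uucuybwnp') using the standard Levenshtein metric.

Let D[i][j] be the edit distance between the first i characters of 'upcubwey' and the first j characters of 'uucuybwnp', with D[i][0] = i, D[0][j] = j, and D[i][j] = D[i-1][j-1] if the characters match, else 1 + min(D[i-1][j], D[i][j-1], D[i-1][j-1]). Filling the table (rows: prefixes of 'upcubwey', columns: prefixes of 'uucuybwnp'):
     ε  u  u  c  u  y  b  w  n  p
  ε  0  1  2  3  4  5  6  7  8  9
  u  1  0  1  2  3  4  5  6  7  8
  p  2  1  1  2  3  4  5  6  7  7
  c  3  2  2  1  2  3  4  5  6  7
  u  4  3  2  2  1  2  3  4  5  6
  b  5  4  3  3  2  2  2  3  4  5
  w  6  5  4  4  3  3  3  2  3  4
  e  7  6  5  5  4  4  4  3  3  4
  y  8  7  6  6  5  4  5  4  4  4
The bottom-right entry gives D[8][9] = 4, so no sequence of fewer than 4 edits works. Backtracking through the table gives one optimal edit sequence (4 edits):
  upcubwey → uucubwey (sub p→u @2)
  uucubwey → uucuybwey (ins y @5)
  uucuybwey → uucuybwny (sub e→n @8)
  uucuybwny → uucuybwnp (sub y→p @9)
Edit distance = 4.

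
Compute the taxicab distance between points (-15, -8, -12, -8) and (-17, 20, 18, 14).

Σ|x_i - y_i| = |-15 - (-17)| + |-8 - 20| + |-12 - 18| + |-8 - 14| = 2 + 28 + 30 + 22 = 82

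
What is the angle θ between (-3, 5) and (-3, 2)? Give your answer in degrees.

With u = (-3, 5), v = (-3, 2):
u·v = (-3)·(-3) + 5·2 = 9 + 10 = 19.
|u| = √((-3)² + 5²) = √34, |v| = √((-3)² + 2²) = √13, so |u||v| = √(34·13) = √442.
cos θ = (u·v)/(|u||v|) = 19/√442 ≈ 0.903738
θ = arccos(0.903738) ≈ 25.35°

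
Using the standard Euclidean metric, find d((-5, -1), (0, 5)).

√(Σ(x_i - y_i)²) = √((-5 - 0)² + (-1 - 5)²)
= √((-5)² + (-6)²) = √(25 + 36) = √61 ≈ 7.8102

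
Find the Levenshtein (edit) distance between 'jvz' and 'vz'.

Let D[i][j] be the edit distance between the first i characters of 'jvz' and the first j characters of 'vz', with D[i][0] = i, D[0][j] = j, and D[i][j] = D[i-1][j-1] if the characters match, else 1 + min(D[i-1][j], D[i][j-1], D[i-1][j-1]). Filling the table (rows: prefixes of 'jvz', columns: prefixes of 'vz'):
     ε  v  z
  ε  0  1  2
  j  1  1  2
  v  2  1  2
  z  3  2  1
The bottom-right entry gives D[3][2] = 1, so no sequence of fewer than 1 edit works. Backtracking through the table gives one optimal edit sequence (1 edit):
  jvz → vz (del j @1)
Edit distance = 1.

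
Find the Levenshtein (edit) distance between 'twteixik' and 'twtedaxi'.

Let D[i][j] be the edit distance between the first i characters of 'twteixik' and the first j characters of 'twtedaxi', with D[i][0] = i, D[0][j] = j, and D[i][j] = D[i-1][j-1] if the characters match, else 1 + min(D[i-1][j], D[i][j-1], D[i-1][j-1]). Filling the table (rows: prefixes of 'twteixik', columns: prefixes of 'twtedaxi'):
     ε  t  w  t  e  d  a  x  i
  ε  0  1  2  3  4  5  6  7  8
  t  1  0  1  2  3  4  5  6  7
  w  2  1  0  1  2  3  4  5  6
  t  3  2  1  0  1  2  3  4  5
  e  4  3  2  1  0  1  2  3  4
  i  5  4  3  2  1  1  2  3  3
  x  6  5  4  3  2  2  2  2  3
  i  7  6  5  4  3  3  3  3  2
  k  8  7  6  5  4  4  4  4  3
The bottom-right entry gives D[8][8] = 3, so no sequence of fewer than 3 edits works. Backtracking through the table gives one optimal edit sequence (3 edits):
  twteixik → twtedixik (ins d @5)
  twtedixik → twtedaxik (sub i→a @6)
  twtedaxik → twtedaxi (del k @9)
Edit distance = 3.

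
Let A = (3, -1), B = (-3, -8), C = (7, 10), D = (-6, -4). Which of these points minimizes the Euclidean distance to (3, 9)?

Distances: d(A) = 10, d(B) ≈ 18.0278, d(C) ≈ 4.1231, d(D) ≈ 15.8114. Nearest: C = (7, 10) with distance 4.1231.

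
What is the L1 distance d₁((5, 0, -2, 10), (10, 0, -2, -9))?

Σ|x_i - y_i| = |5 - 10| + |0 - 0| + |-2 - (-2)| + |10 - (-9)| = 5 + 0 + 0 + 19 = 24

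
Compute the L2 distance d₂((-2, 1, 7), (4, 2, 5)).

√(Σ(x_i - y_i)²) = √((-2 - 4)² + (1 - 2)² + (7 - 5)²)
= √((-6)² + (-1)² + 2²) = √(36 + 1 + 4) = √41 ≈ 6.4031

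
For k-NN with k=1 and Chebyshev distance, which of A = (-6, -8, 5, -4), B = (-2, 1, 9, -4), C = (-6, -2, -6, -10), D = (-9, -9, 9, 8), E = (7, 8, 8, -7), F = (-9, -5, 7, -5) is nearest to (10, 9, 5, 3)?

Distances: d(A) = 17, d(B) = 12, d(C) = 16, d(D) = 19, d(E) = 10, d(F) = 19. Nearest: E = (7, 8, 8, -7) with distance 10.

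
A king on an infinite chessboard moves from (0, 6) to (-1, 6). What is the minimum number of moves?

max(|x_i - y_i|) = max(|0 - (-1)|, |6 - 6|) = max(1, 0) = 1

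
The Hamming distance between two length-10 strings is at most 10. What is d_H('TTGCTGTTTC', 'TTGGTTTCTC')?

Differing positions: 4, 6, 8. Hamming distance = 3. The maximum possible Hamming distance for length-10 strings is 10, so d_H/10 = 3/10 = 0.3.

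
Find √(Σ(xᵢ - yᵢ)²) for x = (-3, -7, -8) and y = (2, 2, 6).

√(Σ(x_i - y_i)²) = √((-3 - 2)² + (-7 - 2)² + (-8 - 6)²)
= √((-5)² + (-9)² + (-14)²) = √(25 + 81 + 196) = √302 ≈ 17.3781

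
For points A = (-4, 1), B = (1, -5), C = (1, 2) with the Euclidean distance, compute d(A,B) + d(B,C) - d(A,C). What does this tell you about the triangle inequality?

d(A,B) = √(5² + 6²) = √61 ≈ 7.8102, d(B,C) = √(0² + 7²) = √49 = 7, d(A,C) = √(5² + 1²) = √26 ≈ 5.099.
d(A,B) + d(B,C) - d(A,C) = 7.8102 + 7 - 5.099 = 14.8102 - 5.099 = 9.7112 (to 4 decimal places). This is ≥ 0, so the triangle inequality holds for these points.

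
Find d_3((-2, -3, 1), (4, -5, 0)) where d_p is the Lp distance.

(Σ|x_i - y_i|^3)^(1/3) = (|-2 - 4|^3 + |-3 - (-5)|^3 + |1 - 0|^3)^(1/3)
= (6^3 + 2^3 + 1^3)^(1/3) = (216 + 8 + 1)^(1/3) = (225)^(1/3) ≈ 6.0822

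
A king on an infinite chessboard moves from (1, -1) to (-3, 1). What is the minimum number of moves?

max(|x_i - y_i|) = max(|1 - (-3)|, |-1 - 1|) = max(4, 2) = 4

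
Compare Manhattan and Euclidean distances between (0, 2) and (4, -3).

L1 = |0 - 4| + |2 - (-3)| = 4 + 5 = 9
L2 = √(4² + 5²) = √41 ≈ 6.4031
L1 ≥ L2 always (equality iff movement is along one axis); L1 > L2 here.
Ratio L1/L2 = 9/√41 ≈ 1.4056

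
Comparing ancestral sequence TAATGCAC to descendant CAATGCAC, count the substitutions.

Differing positions: 1. Hamming distance = 1.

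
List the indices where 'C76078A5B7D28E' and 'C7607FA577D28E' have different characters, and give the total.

Differing positions: 6, 9. Hamming distance = 2.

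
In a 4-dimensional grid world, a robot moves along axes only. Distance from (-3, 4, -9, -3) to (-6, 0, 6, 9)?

Σ|x_i - y_i| = |-3 - (-6)| + |4 - 0| + |-9 - 6| + |-3 - 9| = 3 + 4 + 15 + 12 = 34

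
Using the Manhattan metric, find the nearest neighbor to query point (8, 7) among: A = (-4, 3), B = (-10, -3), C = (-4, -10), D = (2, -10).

Distances: d(A) = 16, d(B) = 28, d(C) = 29, d(D) = 23. Nearest: A = (-4, 3) with distance 16.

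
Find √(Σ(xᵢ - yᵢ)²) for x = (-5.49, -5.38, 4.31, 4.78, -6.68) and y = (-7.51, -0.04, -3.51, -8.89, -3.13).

√(Σ(x_i - y_i)²) = √((-5.49 - (-7.51))² + (-5.38 - (-0.04))² + (4.31 - (-3.51))² + (4.78 - (-8.89))² + (-6.68 - (-3.13))²)
= √(2.02² + (-5.34)² + 7.82² + 13.67² + (-3.55)²) = √(4.0804 + 28.5156 + 61.1524 + 186.8689 + 12.6025) = √293.2198 ≈ 17.1237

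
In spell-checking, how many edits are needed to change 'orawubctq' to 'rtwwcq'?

Let D[i][j] be the edit distance between the first i characters of 'orawubctq' and the first j characters of 'rtwwcq', with D[i][0] = i, D[0][j] = j, and D[i][j] = D[i-1][j-1] if the characters match, else 1 + min(D[i-1][j], D[i][j-1], D[i-1][j-1]). Filling the table (rows: prefixes of 'orawubctq', columns: prefixes of 'rtwwcq'):
     ε  r  t  w  w  c  q
  ε  0  1  2  3  4  5  6
  o  1  1  2  3  4  5  6
  r  2  1  2  3  4  5  6
  a  3  2  2  3  4  5  6
  w  4  3  3  2  3  4  5
  u  5  4  4  3  3  4  5
  b  6  5  5  4  4  4  5
  c  7  6  6  5  5  4  5
  t  8  7  6  6  6  5  5
  q  9  8  7  7  7  6  5
The bottom-right entry gives D[9][6] = 5, so no sequence of fewer than 5 edits works. Backtracking through the table gives one optimal edit sequence (5 edits):
  orawubctq → rawubctq (del o @1)
  rawubctq → rtwubctq (sub a→t @2)
  rtwubctq → rtwbctq (del u @4)
  rtwbctq → rtwwctq (sub b→w @4)
  rtwwctq → rtwwcq (del t @6)
Edit distance = 5.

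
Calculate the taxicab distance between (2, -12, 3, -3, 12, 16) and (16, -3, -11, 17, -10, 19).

Σ|x_i - y_i| = |2 - 16| + |-12 - (-3)| + |3 - (-11)| + |-3 - 17| + |12 - (-10)| + |16 - 19| = 14 + 9 + 14 + 20 + 22 + 3 = 82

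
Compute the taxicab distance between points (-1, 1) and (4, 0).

Σ|x_i - y_i| = |-1 - 4| + |1 - 0| = 5 + 1 = 6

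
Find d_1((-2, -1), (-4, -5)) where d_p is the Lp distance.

Σ|x_i - y_i| = |-2 - (-4)| + |-1 - (-5)| = 2 + 4 = 6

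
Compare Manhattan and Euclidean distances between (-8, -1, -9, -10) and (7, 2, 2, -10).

L1 = |-8 - 7| + |-1 - 2| + |-9 - 2| + |-10 - (-10)| = 15 + 3 + 11 + 0 = 29
L2 = √(15² + 3² + 11² + 0²) = √355 ≈ 18.8414
L1 ≥ L2 always (equality iff movement is along one axis); L1 > L2 here.
Ratio L1/L2 = 29/√355 ≈ 1.5392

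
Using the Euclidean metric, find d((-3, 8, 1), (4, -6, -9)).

√(Σ(x_i - y_i)²) = √((-3 - 4)² + (8 - (-6))² + (1 - (-9))²)
= √((-7)² + 14² + 10²) = √(49 + 196 + 100) = √345 ≈ 18.5742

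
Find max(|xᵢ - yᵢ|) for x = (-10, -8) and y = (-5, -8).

max(|x_i - y_i|) = max(|-10 - (-5)|, |-8 - (-8)|) = max(5, 0) = 5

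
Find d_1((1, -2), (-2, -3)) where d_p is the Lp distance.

Σ|x_i - y_i| = |1 - (-2)| + |-2 - (-3)| = 3 + 1 = 4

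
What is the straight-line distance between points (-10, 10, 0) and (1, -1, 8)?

√(Σ(x_i - y_i)²) = √((-10 - 1)² + (10 - (-1))² + (0 - 8)²)
= √((-11)² + 11² + (-8)²) = √(121 + 121 + 64) = √306 ≈ 17.4929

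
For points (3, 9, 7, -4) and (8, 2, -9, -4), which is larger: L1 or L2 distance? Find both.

L1 = |3 - 8| + |9 - 2| + |7 - (-9)| + |-4 - (-4)| = 5 + 7 + 16 + 0 = 28
L2 = √(5² + 7² + 16² + 0²) = √330 ≈ 18.1659
L1 ≥ L2 always (equality iff movement is along one axis); L1 > L2 here.
Ratio L1/L2 = 28/√330 ≈ 1.5413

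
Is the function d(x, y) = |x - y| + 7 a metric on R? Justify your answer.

No. d fails identity of indiscernibles (specifically d(x,x) = 0): d(-7, -7) = |-7 - (-7)| + 7 = 0 + 7 = 7 ≠ 0.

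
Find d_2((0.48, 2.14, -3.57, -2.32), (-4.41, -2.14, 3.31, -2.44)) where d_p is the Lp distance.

(Σ|x_i - y_i|^2)^(1/2) = (|0.48 - (-4.41)|^2 + |2.14 - (-2.14)|^2 + |-3.57 - 3.31|^2 + |-2.32 - (-2.44)|^2)^(1/2)
= (4.89^2 + 4.28^2 + 6.88^2 + 0.12^2)^(1/2) = (23.9121 + 18.3184 + 47.3344 + 0.0144)^(1/2) = (89.5793)^(1/2) ≈ 9.4646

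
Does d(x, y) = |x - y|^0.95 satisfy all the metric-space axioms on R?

Yes. With 0 < p = 0.95 ≤ 1, d(x,y) = |x-y|^0.95 is a metric on R. Non-negativity and symmetry are immediate; |x-y|^0.95 = 0 ⟺ |x-y| = 0 ⟺ x = y. For the triangle inequality, the function t ↦ t^0.95 is subadditive on [0,∞) when p ≤ 1, so |x-z|^0.95 ≤ (|x-y| + |y-z|)^0.95 ≤ |x-y|^0.95 + |y-z|^0.95.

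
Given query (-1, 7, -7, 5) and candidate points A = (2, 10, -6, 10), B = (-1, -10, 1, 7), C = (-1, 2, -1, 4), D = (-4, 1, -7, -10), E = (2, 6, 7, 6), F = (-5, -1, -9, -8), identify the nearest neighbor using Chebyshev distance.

Distances: d(A) = 5, d(B) = 17, d(C) = 6, d(D) = 15, d(E) = 14, d(F) = 13. Nearest: A = (2, 10, -6, 10) with distance 5.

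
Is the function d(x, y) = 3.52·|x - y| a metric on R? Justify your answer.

Yes. Since |x - y| is a metric on R and 3.52 > 0, the positive scalar multiple 3.52·|x - y| is also a metric: scaling by a positive constant preserves non-negativity, identity (d=0 ⟺ |x-y|=0 ⟺ x=y), symmetry, and the triangle inequality.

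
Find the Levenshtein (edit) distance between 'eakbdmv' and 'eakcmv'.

Let D[i][j] be the edit distance between the first i characters of 'eakbdmv' and the first j characters of 'eakcmv', with D[i][0] = i, D[0][j] = j, and D[i][j] = D[i-1][j-1] if the characters match, else 1 + min(D[i-1][j], D[i][j-1], D[i-1][j-1]). Filling the table (rows: prefixes of 'eakbdmv', columns: prefixes of 'eakcmv'):
     ε  e  a  k  c  m  v
  ε  0  1  2  3  4  5  6
  e  1  0  1  2  3  4  5
  a  2  1  0  1  2  3  4
  k  3  2  1  0  1  2  3
  b  4  3  2  1  1  2  3
  d  5  4  3  2  2  2  3
  m  6  5  4  3  3  2  3
  v  7  6  5  4  4  3  2
The bottom-right entry gives D[7][6] = 2, so no sequence of fewer than 2 edits works. Backtracking through the table gives one optimal edit sequence (2 edits):
  eakbdmv → eakdmv (del b @4)
  eakdmv → eakcmv (sub d→c @4)
Edit distance = 2.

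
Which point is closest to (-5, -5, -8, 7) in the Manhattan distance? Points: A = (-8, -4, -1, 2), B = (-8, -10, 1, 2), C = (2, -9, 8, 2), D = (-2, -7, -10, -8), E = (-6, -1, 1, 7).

Distances: d(A) = 16, d(B) = 22, d(C) = 32, d(D) = 22, d(E) = 14. Nearest: E = (-6, -1, 1, 7) with distance 14.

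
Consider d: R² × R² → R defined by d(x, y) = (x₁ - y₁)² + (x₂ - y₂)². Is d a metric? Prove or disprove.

No. The squared Euclidean distance fails the triangle inequality. Counterexample: x = (0, 0), y = (2, 2), z = (4, 4). d(x,z) = 4² + 4² = 32, but d(x,y) + d(y,z) = (2² + 2²) + (2² + 2²) = 8 + 8 = 16. Since 32 > 16, the triangle inequality is violated. (Note: √d, the ordinary Euclidean distance, IS a metric.)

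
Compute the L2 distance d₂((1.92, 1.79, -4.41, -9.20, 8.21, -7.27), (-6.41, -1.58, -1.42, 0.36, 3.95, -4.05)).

√(Σ(x_i - y_i)²) = √((1.92 - (-6.41))² + (1.79 - (-1.58))² + (-4.41 - (-1.42))² + (-9.2 - 0.36)² + (8.21 - 3.95)² + (-7.27 - (-4.05))²)
= √(8.33² + 3.37² + (-2.99)² + (-9.56)² + 4.26² + (-3.22)²) = √(69.3889 + 11.3569 + 8.9401 + 91.3936 + 18.1476 + 10.3684) = √209.5955 ≈ 14.4774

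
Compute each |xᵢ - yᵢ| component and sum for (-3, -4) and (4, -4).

Σ|x_i - y_i| = |-3 - 4| + |-4 - (-4)| = 7 + 0 = 7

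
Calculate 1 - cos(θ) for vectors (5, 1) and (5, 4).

With u = (5, 1), v = (5, 4):
u·v = 5·5 + 1·4 = 25 + 4 = 29.
|u| = √(5² + 1²) = √26, |v| = √(5² + 4²) = √41, so |u||v| = √(26·41) = √1066.
cos θ = (u·v)/(|u||v|) = 29/√1066 ≈ 0.8882
Cosine distance = 1 - cos θ ≈ 1 - 0.8882 = 0.1118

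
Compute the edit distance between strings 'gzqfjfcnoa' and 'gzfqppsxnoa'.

Let D[i][j] be the edit distance between the first i characters of 'gzqfjfcnoa' and the first j characters of 'gzfqppsxnoa', with D[i][0] = i, D[0][j] = j, and D[i][j] = D[i-1][j-1] if the characters match, else 1 + min(D[i-1][j], D[i][j-1], D[i-1][j-1]). Filling the table (rows: prefixes of 'gzqfjfcnoa', columns: prefixes of 'gzfqppsxnoa'):
     ε  g  z  f  q  p  p  s  x  n  o  a
  ε  0  1  2  3  4  5  6  7  8  9 10 11
  g  1  0  1  2  3  4  5  6  7  8  9 10
  z  2  1  0  1  2  3  4  5  6  7  8  9
  q  3  2  1  1  1  2  3  4  5  6  7  8
  f  4  3  2  1  2  2  3  4  5  6  7  8
  j  5  4  3  2  2  3  3  4  5  6  7  8
  f  6  5  4  3  3  3  4  4  5  6  7  8
  c  7  6  5  4  4  4  4  5  5  6  7  8
  n  8  7  6  5  5  5  5  5  6  5  6  7
  o  9  8  7  6  6  6  6  6  6  6  5  6
  a 10  9  8  7  7  7  7  7  7  7  6  5
The bottom-right entry gives D[10][11] = 5, so no sequence of fewer than 5 edits works. Backtracking through the table gives one optimal edit sequence (5 edits):
  gzqfjfcnoa → gzfqfjfcnoa (ins f @3)
  gzfqfjfcnoa → gzfqpjfcnoa (sub f→p @5)
  gzfqpjfcnoa → gzfqppfcnoa (sub j→p @6)
  gzfqppfcnoa → gzfqppscnoa (sub f→s @7)
  gzfqppscnoa → gzfqppsxnoa (sub c→x @8)
Edit distance = 5.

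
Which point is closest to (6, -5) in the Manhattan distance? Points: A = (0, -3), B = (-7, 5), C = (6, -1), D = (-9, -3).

Distances: d(A) = 8, d(B) = 23, d(C) = 4, d(D) = 17. Nearest: C = (6, -1) with distance 4.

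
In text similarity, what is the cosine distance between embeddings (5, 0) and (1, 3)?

With u = (5, 0), v = (1, 3):
u·v = 5·1 + 0·3 = 5 + 0 = 5.
|u| = √(5² + 0²) = √25, |v| = √(1² + 3²) = √10, so |u||v| = √(25·10) = √250.
cos θ = (u·v)/(|u||v|) = 5/√250 ≈ 0.3162
Cosine distance = 1 - cos θ ≈ 1 - 0.3162 = 0.6838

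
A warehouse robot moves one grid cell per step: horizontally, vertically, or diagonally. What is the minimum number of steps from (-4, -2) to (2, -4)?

max(|x_i - y_i|) = max(|-4 - 2|, |-2 - (-4)|) = max(6, 2) = 6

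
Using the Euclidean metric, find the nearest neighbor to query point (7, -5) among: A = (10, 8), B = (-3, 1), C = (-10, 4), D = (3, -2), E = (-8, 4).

Distances: d(A) ≈ 13.3417, d(B) ≈ 11.6619, d(C) ≈ 19.2354, d(D) = 5, d(E) ≈ 17.4929. Nearest: D = (3, -2) with distance 5.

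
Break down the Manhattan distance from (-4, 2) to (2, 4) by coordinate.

Σ|x_i - y_i| = |-4 - 2| + |2 - 4| = 6 + 2 = 8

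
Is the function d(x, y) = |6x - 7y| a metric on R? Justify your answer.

No. d fails symmetry: d(7, 9) = |6·7 - 7·9| = |-21| = 21, but d(9, 7) = |6·9 - 7·7| = |5| = 5. Since 21 ≠ 5, d(x,y) ≠ d(y,x) in general.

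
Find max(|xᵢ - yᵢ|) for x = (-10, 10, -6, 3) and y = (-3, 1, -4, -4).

max(|x_i - y_i|) = max(|-10 - (-3)|, |10 - 1|, |-6 - (-4)|, |3 - (-4)|) = max(7, 9, 2, 7) = 9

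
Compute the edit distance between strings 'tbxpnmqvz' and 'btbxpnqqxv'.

Let D[i][j] be the edit distance between the first i characters of 'tbxpnmqvz' and the first j characters of 'btbxpnqqxv', with D[i][0] = i, D[0][j] = j, and D[i][j] = D[i-1][j-1] if the characters match, else 1 + min(D[i-1][j], D[i][j-1], D[i-1][j-1]). Filling the table (rows: prefixes of 'tbxpnmqvz', columns: prefixes of 'btbxpnqqxv'):
     ε  b  t  b  x  p  n  q  q  x  v
  ε  0  1  2  3  4  5  6  7  8  9 10
  t  1  1  1  2  3  4  5  6  7  8  9
  b  2  1  2  1  2  3  4  5  6  7  8
  x  3  2  2  2  1  2  3  4  5  6  7
  p  4  3  3  3  2  1  2  3  4  5  6
  n  5  4  4  4  3  2  1  2  3  4  5
  m  6  5  5  5  4  3  2  2  3  4  5
  q  7  6  6  6  5  4  3  2  2  3  4
  v  8  7  7  7  6  5  4  3  3  3  3
  z  9  8  8  8  7  6  5  4  4  4  4
The bottom-right entry gives D[9][10] = 4, so no sequence of fewer than 4 edits works. Backtracking through the table gives one optimal edit sequence (4 edits):
  tbxpnmqvz → btbxpnmqvz (ins b @1)
  btbxpnmqvz → btbxpnqqvz (sub m→q @7)
  btbxpnqqvz → btbxpnqqxz (sub v→x @9)
  btbxpnqqxz → btbxpnqqxv (sub z→v @10)
Edit distance = 4.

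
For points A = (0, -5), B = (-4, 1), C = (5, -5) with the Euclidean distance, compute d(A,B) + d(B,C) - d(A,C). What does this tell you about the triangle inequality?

d(A,B) = √(4² + 6²) = √52 ≈ 7.2111, d(B,C) = √(9² + 6²) = √117 ≈ 10.8167, d(A,C) = √(5² + 0²) = √25 = 5.
d(A,B) + d(B,C) - d(A,C) = 7.2111 + 10.8167 - 5 = 18.0278 - 5 = 13.0278 (to 4 decimal places). This is ≥ 0, so the triangle inequality holds for these points.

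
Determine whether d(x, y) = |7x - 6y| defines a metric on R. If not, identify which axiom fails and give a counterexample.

No. d fails symmetry: d(1, 8) = |7·1 - 6·8| = |-41| = 41, but d(8, 1) = |7·8 - 6·1| = |50| = 50. Since 41 ≠ 50, d(x,y) ≠ d(y,x) in general.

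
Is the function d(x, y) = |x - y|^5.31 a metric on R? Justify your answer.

No. d(x,y) = |x-y|^5.31 fails the triangle inequality since p = 5.31 > 1. Counterexample: x = 1, y = 8, z = 9. d(x,z) = |1 - 9|^5.31 = 8^5.31 ≈ 62432.0838, but d(x,y) + d(y,z) = 7^5.31 + 1^5.31 ≈ 30723.4932 + 1 = 30724.4932. Since 62432.0838 > 30724.4932, the triangle inequality is violated.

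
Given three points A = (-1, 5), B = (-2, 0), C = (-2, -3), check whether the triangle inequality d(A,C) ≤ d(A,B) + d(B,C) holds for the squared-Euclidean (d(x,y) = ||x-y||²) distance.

d(A,B) = 1² + 5² = 26, d(B,C) = 0² + 3² = 9, d(A,C) = 1² + 8² = 65.
d(A,C) = 65 > 26 + 9 = 35. Triangle inequality is VIOLATED. (Squared-Euclidean is not a metric — this is a counterexample.)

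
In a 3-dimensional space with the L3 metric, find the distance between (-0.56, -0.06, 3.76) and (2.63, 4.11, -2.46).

(Σ|x_i - y_i|^3)^(1/3) = (|-0.56 - 2.63|^3 + |-0.06 - 4.11|^3 + |3.76 - (-2.46)|^3)^(1/3)
= (3.19^3 + 4.17^3 + 6.22^3)^(1/3) ≈ (32.4618 + 72.5117 + 240.6418)^(1/3) = (345.6153)^(1/3) ≈ 7.0177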